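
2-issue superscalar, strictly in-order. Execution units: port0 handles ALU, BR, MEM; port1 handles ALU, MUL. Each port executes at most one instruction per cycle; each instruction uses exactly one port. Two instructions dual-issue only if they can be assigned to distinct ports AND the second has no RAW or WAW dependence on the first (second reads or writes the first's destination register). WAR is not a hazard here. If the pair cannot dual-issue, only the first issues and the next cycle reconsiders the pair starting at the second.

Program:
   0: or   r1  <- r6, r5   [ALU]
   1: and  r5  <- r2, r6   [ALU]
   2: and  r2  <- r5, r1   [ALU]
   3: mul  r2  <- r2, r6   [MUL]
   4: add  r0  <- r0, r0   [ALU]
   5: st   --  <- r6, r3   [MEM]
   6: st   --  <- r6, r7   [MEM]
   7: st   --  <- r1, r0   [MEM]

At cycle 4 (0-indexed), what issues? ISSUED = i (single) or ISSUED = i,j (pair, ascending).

ISSUED = 6

c0: i0+i1 or and  2-wide
c1: i2 and  RAW+WAW r2
c2: i3+i4 mul add  2-wide
c3: i5 st  no-port MEM/MEM
c4: i6 st  no-port MEM/MEM
c5: i7 st  tail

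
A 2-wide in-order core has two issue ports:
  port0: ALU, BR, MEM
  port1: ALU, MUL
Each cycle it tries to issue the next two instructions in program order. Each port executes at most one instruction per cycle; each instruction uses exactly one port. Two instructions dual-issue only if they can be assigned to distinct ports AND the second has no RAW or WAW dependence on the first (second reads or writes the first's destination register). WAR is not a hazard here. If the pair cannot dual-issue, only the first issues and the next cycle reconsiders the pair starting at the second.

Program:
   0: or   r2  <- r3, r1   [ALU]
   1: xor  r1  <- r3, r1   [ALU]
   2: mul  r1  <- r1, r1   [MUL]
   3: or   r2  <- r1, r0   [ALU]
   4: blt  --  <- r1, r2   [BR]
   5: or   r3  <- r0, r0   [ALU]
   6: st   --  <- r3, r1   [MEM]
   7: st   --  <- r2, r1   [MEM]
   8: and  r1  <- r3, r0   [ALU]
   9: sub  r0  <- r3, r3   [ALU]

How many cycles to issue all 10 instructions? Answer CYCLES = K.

0. or;xor @i0/i1  | dual
1. mul @i2  | RAW r1
2. or @i3  | RAW r2
3. blt;or @i4/i5  | dual
4. st @i6  | no-port MEM/MEM
5. st;and @i7/i8  | dual
6. sub @i9  | tail

CYCLES = 7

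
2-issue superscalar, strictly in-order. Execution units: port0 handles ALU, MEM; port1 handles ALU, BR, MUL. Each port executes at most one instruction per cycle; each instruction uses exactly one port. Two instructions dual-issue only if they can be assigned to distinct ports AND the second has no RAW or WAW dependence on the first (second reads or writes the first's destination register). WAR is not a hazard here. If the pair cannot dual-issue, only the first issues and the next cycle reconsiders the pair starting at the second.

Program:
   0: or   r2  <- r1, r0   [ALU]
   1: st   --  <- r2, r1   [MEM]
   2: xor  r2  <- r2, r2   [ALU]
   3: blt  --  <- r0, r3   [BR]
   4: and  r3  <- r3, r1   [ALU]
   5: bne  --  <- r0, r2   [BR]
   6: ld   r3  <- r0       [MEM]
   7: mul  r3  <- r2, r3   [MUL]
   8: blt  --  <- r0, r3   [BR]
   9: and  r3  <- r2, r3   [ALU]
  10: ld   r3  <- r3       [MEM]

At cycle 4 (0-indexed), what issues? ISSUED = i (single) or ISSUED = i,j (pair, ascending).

0. or @i0  | RAW r2
1. st xor @i1,i2  | dual
2. blt and @i3,i4  | dual
3. bne ld @i5,i6  | dual
4. mul @i7  | no-port MUL/BR
5. blt and @i8,i9  | dual
6. ld @i10  | tail

ISSUED = 7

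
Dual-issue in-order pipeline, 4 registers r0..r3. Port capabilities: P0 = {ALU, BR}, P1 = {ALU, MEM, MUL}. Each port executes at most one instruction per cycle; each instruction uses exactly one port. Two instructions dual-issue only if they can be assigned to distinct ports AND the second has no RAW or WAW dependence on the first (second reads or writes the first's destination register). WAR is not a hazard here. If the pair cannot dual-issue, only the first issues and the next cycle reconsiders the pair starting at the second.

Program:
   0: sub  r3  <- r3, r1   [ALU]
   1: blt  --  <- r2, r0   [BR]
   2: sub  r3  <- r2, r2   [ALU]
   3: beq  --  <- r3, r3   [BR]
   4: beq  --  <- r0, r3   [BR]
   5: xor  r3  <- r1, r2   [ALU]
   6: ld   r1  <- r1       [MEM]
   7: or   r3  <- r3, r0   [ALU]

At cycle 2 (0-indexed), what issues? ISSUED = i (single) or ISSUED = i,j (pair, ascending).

[0] i0/i1  sub;blt  -- pair
[1] i2  sub  -- RAW r3
[2] i3  beq  -- no-port BR/BR
[3] i4/i5  beq;xor  -- pair
[4] i6/i7  ld;or  -- pair

ISSUED = 3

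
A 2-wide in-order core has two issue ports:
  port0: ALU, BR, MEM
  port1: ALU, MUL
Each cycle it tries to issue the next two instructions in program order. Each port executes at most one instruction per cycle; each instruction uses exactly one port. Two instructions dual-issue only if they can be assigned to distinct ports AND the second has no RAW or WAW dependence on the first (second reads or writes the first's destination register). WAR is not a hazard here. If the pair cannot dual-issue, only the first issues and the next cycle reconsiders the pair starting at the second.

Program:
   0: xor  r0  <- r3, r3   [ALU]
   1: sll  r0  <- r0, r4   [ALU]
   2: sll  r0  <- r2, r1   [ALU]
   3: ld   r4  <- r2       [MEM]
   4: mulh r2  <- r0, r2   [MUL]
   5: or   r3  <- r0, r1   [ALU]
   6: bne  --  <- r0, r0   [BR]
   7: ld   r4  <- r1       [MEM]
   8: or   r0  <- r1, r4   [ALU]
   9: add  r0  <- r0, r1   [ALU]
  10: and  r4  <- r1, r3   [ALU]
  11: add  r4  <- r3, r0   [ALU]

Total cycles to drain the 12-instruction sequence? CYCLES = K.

CYCLES = 9

[0] i0  xor  -- RAW+WAW r0
[1] i1  sll  -- WAW r0
[2] i2&i3  sll ld  -- dual
[3] i4&i5  mulh or  -- dual
[4] i6  bne  -- no-port BR/MEM
[5] i7  ld  -- RAW r4
[6] i8  or  -- RAW+WAW r0
[7] i9&i10  add and  -- dual
[8] i11  add  -- tail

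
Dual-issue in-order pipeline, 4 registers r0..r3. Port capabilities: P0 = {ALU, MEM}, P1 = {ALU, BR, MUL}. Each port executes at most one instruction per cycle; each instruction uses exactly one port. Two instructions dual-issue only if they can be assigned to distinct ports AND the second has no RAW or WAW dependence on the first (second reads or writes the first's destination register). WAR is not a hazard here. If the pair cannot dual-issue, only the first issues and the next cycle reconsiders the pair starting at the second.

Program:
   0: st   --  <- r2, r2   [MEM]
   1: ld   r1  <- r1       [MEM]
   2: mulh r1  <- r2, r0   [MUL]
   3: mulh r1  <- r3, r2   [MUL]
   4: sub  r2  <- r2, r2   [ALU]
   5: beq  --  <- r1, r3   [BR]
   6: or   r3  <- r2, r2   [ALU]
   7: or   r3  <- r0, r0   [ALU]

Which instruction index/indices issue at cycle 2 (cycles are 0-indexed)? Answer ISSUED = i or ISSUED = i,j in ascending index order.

ISSUED = 2

t=0 i0:st ; no-port MEM/MEM
t=1 i1:ld ; WAW r1
t=2 i2:mulh ; no-port MUL/MUL
t=3 i3+i4:mulh;sub ; pair
t=4 i5+i6:beq;or ; pair
t=5 i7:or ; tail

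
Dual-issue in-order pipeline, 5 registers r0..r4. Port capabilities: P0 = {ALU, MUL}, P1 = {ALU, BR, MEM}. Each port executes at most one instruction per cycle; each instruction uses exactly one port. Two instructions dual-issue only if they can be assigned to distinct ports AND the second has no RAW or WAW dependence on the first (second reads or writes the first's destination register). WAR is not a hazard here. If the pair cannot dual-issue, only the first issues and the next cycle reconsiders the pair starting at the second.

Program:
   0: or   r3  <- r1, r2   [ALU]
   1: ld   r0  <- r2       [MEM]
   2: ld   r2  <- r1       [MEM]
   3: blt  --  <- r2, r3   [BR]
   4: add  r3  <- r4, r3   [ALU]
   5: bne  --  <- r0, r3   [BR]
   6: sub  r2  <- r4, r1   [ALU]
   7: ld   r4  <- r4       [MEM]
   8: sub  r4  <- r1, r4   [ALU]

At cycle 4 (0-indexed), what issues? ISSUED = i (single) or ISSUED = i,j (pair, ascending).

ISSUED = 7

0. or+ld @i0,i1  | dual
1. ld @i2  | no-port MEM/BR
2. blt+add @i3,i4  | dual
3. bne+sub @i5,i6  | dual
4. ld @i7  | RAW+WAW r4
5. sub @i8  | tail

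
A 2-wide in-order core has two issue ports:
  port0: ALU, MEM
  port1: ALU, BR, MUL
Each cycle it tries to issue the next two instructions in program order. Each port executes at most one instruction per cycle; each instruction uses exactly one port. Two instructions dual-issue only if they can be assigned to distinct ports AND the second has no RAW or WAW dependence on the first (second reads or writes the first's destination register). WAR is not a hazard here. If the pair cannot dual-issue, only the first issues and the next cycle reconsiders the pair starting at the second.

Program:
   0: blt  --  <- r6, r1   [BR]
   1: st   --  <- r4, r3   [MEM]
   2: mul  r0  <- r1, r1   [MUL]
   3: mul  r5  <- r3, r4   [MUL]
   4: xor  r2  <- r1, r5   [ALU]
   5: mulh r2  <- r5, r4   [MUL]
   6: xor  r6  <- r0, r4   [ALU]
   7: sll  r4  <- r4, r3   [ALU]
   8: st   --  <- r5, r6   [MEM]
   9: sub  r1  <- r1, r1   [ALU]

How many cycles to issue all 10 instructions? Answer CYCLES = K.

0. blt st @i0&i1  | pair
1. mul @i2  | no-port MUL/MUL
2. mul @i3  | RAW r5
3. xor @i4  | WAW r2
4. mulh xor @i5&i6  | pair
5. sll st @i7&i8  | pair
6. sub @i9  | tail

CYCLES = 7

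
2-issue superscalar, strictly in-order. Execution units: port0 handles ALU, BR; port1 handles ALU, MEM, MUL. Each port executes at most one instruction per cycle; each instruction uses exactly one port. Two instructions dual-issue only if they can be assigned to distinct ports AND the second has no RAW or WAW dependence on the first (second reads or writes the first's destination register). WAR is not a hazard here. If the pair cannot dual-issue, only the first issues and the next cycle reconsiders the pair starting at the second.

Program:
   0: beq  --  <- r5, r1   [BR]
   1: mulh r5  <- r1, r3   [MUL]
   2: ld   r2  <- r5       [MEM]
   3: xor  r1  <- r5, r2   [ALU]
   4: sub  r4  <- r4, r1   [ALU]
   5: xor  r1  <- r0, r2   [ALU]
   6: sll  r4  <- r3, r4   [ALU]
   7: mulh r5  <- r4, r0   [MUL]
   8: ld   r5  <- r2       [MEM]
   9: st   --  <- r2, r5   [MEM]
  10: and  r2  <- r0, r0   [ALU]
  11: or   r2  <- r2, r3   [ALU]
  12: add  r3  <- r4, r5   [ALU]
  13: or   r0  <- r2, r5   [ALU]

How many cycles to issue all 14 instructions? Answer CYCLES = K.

CYCLES = 10

#0 head=0: beq mulh i0+i1 2-wide
#1 head=2: ld i2 RAW r2
#2 head=3: xor i3 RAW r1
#3 head=4: sub xor i4+i5 2-wide
#4 head=6: sll i6 RAW r4
#5 head=7: mulh i7 no-port MUL/MEM
#6 head=8: ld i8 no-port MEM/MEM
#7 head=9: st and i9+i10 2-wide
#8 head=11: or add i11+i12 2-wide
#9 head=13: or i13 tail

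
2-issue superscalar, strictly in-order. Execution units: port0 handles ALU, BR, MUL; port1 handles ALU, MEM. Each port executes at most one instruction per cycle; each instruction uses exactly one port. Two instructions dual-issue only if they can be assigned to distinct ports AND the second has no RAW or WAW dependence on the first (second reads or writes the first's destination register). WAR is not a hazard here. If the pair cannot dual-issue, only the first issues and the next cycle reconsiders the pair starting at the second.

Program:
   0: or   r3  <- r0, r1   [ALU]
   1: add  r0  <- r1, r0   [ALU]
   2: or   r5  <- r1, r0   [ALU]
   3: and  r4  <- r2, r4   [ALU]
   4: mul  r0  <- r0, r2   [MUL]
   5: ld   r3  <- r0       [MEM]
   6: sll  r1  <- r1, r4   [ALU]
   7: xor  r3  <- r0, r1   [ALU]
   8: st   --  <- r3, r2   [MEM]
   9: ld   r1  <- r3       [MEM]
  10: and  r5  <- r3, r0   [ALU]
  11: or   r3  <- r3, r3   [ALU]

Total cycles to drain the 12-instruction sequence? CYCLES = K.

CYCLES = 8

#0 head=0: or/add i0&i1 pair
#1 head=2: or/and i2&i3 pair
#2 head=4: mul i4 RAW r0
#3 head=5: ld/sll i5&i6 pair
#4 head=7: xor i7 RAW r3
#5 head=8: st i8 no-port MEM/MEM
#6 head=9: ld/and i9&i10 pair
#7 head=11: or i11 tail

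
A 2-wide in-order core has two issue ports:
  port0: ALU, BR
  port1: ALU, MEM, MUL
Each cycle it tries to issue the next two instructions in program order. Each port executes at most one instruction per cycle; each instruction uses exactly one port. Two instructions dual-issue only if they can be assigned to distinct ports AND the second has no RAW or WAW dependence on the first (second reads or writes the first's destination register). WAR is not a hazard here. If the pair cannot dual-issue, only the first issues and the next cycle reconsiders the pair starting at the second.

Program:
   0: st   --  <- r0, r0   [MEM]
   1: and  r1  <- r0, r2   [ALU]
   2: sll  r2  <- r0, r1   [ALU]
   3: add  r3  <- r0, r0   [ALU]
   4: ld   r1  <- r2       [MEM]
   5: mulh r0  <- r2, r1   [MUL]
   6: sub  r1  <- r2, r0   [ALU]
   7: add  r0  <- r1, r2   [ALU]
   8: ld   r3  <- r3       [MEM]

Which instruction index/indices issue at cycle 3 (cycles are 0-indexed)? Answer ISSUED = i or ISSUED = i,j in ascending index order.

#0 head=0: st/and i0+i1 pair
#1 head=2: sll/add i2+i3 pair
#2 head=4: ld i4 no-port MEM/MUL
#3 head=5: mulh i5 RAW r0
#4 head=6: sub i6 RAW r1
#5 head=7: add/ld i7+i8 pair

ISSUED = 5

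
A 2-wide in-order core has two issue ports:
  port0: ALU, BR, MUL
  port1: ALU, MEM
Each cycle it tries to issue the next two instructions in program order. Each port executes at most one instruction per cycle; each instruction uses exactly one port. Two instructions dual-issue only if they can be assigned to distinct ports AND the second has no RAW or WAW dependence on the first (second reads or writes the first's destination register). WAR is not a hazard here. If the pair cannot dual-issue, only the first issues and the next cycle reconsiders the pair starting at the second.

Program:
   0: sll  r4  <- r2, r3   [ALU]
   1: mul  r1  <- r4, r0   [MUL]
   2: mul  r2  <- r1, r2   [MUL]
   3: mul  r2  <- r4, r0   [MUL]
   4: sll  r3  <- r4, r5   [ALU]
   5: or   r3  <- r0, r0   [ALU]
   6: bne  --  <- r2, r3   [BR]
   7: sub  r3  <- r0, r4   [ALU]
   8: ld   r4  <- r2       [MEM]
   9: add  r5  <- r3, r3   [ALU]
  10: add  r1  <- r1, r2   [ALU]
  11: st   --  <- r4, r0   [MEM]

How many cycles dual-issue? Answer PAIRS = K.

PAIRS = 4

0. sll @i0  | RAW r4
1. mul @i1  | no-port MUL/MUL
2. mul @i2  | no-port MUL/MUL
3. mul sll @i3&i4  | pair
4. or @i5  | RAW r3
5. bne sub @i6&i7  | pair
6. ld add @i8&i9  | pair
7. add st @i10&i11  | pair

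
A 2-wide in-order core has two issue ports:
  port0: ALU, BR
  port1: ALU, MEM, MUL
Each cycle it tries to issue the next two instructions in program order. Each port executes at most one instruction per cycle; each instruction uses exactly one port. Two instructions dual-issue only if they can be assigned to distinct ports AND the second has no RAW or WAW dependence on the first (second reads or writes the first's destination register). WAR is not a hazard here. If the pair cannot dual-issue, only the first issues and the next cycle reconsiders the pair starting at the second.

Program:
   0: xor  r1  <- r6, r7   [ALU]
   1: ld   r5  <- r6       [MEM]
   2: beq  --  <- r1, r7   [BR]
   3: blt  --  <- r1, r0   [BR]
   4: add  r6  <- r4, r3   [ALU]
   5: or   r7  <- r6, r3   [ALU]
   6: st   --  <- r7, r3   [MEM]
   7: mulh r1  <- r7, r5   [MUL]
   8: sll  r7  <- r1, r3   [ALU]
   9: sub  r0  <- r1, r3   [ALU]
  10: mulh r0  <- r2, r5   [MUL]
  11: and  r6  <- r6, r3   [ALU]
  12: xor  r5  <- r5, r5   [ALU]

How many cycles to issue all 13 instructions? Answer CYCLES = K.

CYCLES = 9

[0] i0+i1  xor.ALU+ld.MEM  -- pair
[1] i2  beq.BR  -- no-port BR/BR
[2] i3+i4  blt.BR+add.ALU  -- pair
[3] i5  or.ALU  -- RAW r7
[4] i6  st.MEM  -- no-port MEM/MUL
[5] i7  mulh.MUL  -- RAW r1
[6] i8+i9  sll.ALU+sub.ALU  -- pair
[7] i10+i11  mulh.MUL+and.ALU  -- pair
[8] i12  xor.ALU  -- tail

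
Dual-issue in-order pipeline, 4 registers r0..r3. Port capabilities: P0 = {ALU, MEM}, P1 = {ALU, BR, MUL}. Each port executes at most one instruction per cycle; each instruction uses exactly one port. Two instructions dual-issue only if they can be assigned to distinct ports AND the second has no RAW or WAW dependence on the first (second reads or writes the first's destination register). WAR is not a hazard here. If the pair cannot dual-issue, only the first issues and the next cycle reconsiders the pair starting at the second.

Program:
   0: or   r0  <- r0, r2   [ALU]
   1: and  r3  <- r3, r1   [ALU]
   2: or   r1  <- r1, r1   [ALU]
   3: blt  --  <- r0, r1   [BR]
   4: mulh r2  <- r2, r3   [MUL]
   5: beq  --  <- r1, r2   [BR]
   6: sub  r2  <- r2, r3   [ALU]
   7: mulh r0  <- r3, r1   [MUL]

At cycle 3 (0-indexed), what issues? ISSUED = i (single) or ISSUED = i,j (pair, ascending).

t=0 i0/i1:or+and ; pair
t=1 i2:or ; RAW r1
t=2 i3:blt ; no-port BR/MUL
t=3 i4:mulh ; no-port MUL/BR
t=4 i5/i6:beq+sub ; pair
t=5 i7:mulh ; tail

ISSUED = 4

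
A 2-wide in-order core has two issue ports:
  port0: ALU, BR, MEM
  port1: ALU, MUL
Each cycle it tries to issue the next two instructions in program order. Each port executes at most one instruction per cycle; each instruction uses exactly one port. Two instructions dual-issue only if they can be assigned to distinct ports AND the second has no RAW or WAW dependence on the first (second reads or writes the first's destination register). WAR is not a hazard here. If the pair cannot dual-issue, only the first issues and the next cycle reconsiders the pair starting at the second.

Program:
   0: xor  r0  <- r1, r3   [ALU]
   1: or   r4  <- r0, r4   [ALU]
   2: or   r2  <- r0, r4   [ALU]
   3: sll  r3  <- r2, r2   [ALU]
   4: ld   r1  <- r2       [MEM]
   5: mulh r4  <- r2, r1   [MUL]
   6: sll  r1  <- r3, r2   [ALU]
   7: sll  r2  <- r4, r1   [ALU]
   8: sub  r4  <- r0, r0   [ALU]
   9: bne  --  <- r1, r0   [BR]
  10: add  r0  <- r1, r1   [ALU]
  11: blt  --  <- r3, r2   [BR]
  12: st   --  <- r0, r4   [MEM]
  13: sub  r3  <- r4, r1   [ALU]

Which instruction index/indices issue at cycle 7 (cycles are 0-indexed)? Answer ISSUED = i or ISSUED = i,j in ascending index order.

0. xor.ALU @i0  | RAW r0
1. or.ALU @i1  | RAW r4
2. or.ALU @i2  | RAW r2
3. sll.ALU/ld.MEM @i3&i4  | dual
4. mulh.MUL/sll.ALU @i5&i6  | dual
5. sll.ALU/sub.ALU @i7&i8  | dual
6. bne.BR/add.ALU @i9&i10  | dual
7. blt.BR @i11  | no-port BR/MEM
8. st.MEM/sub.ALU @i12&i13  | dual

ISSUED = 11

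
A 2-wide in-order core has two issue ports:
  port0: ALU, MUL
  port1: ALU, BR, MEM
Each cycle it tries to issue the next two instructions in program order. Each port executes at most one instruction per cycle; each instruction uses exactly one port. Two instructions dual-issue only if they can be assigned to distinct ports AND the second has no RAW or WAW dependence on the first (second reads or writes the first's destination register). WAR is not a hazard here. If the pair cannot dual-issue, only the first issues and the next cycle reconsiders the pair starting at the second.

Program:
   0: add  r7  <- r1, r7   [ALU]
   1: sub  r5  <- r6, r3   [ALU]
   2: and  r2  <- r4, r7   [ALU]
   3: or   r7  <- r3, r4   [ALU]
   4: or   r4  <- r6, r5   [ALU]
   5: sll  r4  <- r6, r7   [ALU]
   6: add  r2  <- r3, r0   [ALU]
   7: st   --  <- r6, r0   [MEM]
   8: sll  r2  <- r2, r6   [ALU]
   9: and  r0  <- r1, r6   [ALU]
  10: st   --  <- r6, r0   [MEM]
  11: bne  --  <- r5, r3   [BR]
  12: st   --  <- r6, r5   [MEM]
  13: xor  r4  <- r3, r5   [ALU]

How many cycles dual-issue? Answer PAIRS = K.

  cy0 -> i0&i1 (add/sub) 2-wide
  cy1 -> i2&i3 (and/or) 2-wide
  cy2 -> i4 (or) WAW r4
  cy3 -> i5&i6 (sll/add) 2-wide
  cy4 -> i7&i8 (st/sll) 2-wide
  cy5 -> i9 (and) RAW r0
  cy6 -> i10 (st) no-port MEM/BR
  cy7 -> i11 (bne) no-port BR/MEM
  cy8 -> i12&i13 (st/xor) 2-wide

PAIRS = 5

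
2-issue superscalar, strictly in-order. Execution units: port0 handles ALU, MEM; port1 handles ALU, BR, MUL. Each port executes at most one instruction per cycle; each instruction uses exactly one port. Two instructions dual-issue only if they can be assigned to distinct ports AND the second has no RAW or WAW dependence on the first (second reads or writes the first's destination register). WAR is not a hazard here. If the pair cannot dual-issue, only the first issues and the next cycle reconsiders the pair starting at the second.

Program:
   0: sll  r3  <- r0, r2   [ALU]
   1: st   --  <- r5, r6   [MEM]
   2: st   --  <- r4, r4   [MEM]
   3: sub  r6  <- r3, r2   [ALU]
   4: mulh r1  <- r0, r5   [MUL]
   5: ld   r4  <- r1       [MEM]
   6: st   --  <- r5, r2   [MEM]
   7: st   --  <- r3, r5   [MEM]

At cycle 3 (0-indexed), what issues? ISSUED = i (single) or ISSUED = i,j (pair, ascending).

ISSUED = 5

0. sll.ALU;st.MEM @i0/i1  | dual
1. st.MEM;sub.ALU @i2/i3  | dual
2. mulh.MUL @i4  | RAW r1
3. ld.MEM @i5  | no-port MEM/MEM
4. st.MEM @i6  | no-port MEM/MEM
5. st.MEM @i7  | tail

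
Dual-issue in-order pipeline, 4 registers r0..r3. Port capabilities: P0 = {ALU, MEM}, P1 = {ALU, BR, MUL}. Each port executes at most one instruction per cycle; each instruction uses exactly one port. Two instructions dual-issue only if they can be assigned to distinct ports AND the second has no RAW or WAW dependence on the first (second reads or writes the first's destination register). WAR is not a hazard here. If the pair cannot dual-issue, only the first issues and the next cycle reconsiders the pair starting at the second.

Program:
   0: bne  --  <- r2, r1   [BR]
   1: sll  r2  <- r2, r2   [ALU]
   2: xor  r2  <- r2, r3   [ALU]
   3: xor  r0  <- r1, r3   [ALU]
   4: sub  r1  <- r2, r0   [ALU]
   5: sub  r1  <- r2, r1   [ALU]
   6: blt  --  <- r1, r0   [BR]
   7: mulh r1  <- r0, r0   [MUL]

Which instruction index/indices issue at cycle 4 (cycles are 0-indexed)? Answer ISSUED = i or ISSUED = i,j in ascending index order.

  cy0 -> i0+i1 (bne.BR sll.ALU) dual
  cy1 -> i2+i3 (xor.ALU xor.ALU) dual
  cy2 -> i4 (sub.ALU) RAW+WAW r1
  cy3 -> i5 (sub.ALU) RAW r1
  cy4 -> i6 (blt.BR) no-port BR/MUL
  cy5 -> i7 (mulh.MUL) tail

ISSUED = 6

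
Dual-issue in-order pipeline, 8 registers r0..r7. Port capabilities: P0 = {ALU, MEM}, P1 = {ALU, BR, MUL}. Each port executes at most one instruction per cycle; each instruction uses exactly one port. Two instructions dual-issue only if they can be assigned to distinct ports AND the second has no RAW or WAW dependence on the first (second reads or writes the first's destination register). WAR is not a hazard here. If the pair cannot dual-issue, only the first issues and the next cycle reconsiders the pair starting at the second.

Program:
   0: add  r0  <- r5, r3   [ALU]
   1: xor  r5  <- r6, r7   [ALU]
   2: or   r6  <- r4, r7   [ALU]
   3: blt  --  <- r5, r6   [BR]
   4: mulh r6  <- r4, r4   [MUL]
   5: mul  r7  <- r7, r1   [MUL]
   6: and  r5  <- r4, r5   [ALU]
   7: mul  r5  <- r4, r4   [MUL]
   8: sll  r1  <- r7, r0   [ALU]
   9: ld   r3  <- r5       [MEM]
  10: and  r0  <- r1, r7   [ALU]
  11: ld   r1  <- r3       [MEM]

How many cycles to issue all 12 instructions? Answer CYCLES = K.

t=0 i0,i1:add;xor ; pair
t=1 i2:or ; RAW r6
t=2 i3:blt ; no-port BR/MUL
t=3 i4:mulh ; no-port MUL/MUL
t=4 i5,i6:mul;and ; pair
t=5 i7,i8:mul;sll ; pair
t=6 i9,i10:ld;and ; pair
t=7 i11:ld ; tail

CYCLES = 8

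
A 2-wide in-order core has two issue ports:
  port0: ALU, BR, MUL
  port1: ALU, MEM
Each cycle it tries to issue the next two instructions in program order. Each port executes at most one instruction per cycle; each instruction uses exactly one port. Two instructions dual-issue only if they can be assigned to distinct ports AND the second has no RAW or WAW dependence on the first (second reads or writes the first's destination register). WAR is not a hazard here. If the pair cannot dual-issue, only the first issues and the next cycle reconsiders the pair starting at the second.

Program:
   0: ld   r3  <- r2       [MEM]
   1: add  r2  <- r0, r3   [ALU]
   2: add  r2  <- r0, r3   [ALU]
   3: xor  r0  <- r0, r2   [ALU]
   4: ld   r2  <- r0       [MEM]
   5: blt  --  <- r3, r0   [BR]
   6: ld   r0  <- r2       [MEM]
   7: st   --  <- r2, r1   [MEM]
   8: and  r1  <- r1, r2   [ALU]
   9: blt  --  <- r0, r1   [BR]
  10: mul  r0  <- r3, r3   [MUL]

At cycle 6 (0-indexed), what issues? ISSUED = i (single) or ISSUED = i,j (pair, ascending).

c0: i0 ld  RAW r3
c1: i1 add  WAW r2
c2: i2 add  RAW r2
c3: i3 xor  RAW r0
c4: i4&i5 ld blt  dual
c5: i6 ld  no-port MEM/MEM
c6: i7&i8 st and  dual
c7: i9 blt  no-port BR/MUL
c8: i10 mul  tail

ISSUED = 7,8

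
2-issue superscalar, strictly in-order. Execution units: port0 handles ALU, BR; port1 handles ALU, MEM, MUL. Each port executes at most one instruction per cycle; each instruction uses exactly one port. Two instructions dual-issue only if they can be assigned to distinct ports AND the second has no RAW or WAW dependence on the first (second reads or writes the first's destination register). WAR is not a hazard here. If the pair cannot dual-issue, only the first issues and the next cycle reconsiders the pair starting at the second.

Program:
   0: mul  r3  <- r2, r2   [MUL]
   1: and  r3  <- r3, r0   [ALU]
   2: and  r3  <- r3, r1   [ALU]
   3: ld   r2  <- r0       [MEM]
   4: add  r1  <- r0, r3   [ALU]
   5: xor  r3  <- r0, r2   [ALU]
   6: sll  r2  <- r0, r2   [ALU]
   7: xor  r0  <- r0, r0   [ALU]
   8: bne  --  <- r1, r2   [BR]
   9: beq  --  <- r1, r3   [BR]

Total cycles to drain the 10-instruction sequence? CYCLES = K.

#0 head=0: mul.MUL i0 RAW+WAW r3
#1 head=1: and.ALU i1 RAW+WAW r3
#2 head=2: and.ALU ld.MEM i2+i3 dual
#3 head=4: add.ALU xor.ALU i4+i5 dual
#4 head=6: sll.ALU xor.ALU i6+i7 dual
#5 head=8: bne.BR i8 no-port BR/BR
#6 head=9: beq.BR i9 tail

CYCLES = 7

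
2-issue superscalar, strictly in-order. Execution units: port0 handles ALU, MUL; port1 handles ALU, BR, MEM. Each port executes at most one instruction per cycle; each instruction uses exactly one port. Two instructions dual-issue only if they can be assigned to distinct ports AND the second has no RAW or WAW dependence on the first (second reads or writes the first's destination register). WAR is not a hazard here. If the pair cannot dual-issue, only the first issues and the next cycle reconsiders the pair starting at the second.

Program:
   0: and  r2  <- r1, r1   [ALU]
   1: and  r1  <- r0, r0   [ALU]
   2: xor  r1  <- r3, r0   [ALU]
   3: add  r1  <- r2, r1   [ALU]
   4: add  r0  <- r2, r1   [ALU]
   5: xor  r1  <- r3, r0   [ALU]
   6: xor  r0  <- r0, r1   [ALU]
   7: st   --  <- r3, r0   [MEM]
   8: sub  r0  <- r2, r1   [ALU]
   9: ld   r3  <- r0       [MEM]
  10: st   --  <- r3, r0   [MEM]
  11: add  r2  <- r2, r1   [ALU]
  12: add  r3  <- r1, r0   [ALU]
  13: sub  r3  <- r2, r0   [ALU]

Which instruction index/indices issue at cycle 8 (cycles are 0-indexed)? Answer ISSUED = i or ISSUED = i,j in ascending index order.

ISSUED = 10,11

  cy0 -> i0,i1 (and.ALU+and.ALU) pair
  cy1 -> i2 (xor.ALU) RAW+WAW r1
  cy2 -> i3 (add.ALU) RAW r1
  cy3 -> i4 (add.ALU) RAW r0
  cy4 -> i5 (xor.ALU) RAW r1
  cy5 -> i6 (xor.ALU) RAW r0
  cy6 -> i7,i8 (st.MEM+sub.ALU) pair
  cy7 -> i9 (ld.MEM) no-port MEM/MEM
  cy8 -> i10,i11 (st.MEM+add.ALU) pair
  cy9 -> i12 (add.ALU) WAW r3
  cy10 -> i13 (sub.ALU) tail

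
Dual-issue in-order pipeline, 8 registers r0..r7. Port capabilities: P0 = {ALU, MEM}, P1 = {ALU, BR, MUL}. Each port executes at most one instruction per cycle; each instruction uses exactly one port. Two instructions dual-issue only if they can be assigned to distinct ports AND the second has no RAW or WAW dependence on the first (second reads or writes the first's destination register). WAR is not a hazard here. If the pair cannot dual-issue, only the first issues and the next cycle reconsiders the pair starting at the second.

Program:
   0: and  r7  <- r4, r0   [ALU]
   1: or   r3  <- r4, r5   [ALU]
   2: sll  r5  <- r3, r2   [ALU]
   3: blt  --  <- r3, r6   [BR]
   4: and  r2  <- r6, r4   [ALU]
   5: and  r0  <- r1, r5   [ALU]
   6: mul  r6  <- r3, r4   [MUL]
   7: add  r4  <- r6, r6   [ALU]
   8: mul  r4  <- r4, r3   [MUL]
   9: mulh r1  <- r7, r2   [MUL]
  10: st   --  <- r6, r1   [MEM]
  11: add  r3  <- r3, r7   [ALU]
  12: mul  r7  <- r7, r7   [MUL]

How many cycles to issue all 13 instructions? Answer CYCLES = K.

CYCLES = 9

t=0 i0+i1:and;or ; 2-wide
t=1 i2+i3:sll;blt ; 2-wide
t=2 i4+i5:and;and ; 2-wide
t=3 i6:mul ; RAW r6
t=4 i7:add ; RAW+WAW r4
t=5 i8:mul ; no-port MUL/MUL
t=6 i9:mulh ; RAW r1
t=7 i10+i11:st;add ; 2-wide
t=8 i12:mul ; tail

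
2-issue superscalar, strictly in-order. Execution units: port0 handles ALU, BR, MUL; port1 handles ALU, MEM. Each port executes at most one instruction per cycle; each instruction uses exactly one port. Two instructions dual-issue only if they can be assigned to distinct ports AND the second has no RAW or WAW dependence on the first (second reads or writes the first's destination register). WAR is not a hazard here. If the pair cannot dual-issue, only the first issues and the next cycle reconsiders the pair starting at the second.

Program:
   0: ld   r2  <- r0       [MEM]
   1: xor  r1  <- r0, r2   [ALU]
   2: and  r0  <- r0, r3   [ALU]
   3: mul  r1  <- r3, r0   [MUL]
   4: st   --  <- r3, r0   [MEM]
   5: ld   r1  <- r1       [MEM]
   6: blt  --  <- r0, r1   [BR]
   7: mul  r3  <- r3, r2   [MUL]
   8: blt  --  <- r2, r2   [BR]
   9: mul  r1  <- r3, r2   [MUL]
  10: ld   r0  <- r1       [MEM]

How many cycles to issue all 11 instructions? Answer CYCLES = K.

CYCLES = 9

[0] i0  ld  -- RAW r2
[1] i1,i2  xor;and  -- dual
[2] i3,i4  mul;st  -- dual
[3] i5  ld  -- RAW r1
[4] i6  blt  -- no-port BR/MUL
[5] i7  mul  -- no-port MUL/BR
[6] i8  blt  -- no-port BR/MUL
[7] i9  mul  -- RAW r1
[8] i10  ld  -- tail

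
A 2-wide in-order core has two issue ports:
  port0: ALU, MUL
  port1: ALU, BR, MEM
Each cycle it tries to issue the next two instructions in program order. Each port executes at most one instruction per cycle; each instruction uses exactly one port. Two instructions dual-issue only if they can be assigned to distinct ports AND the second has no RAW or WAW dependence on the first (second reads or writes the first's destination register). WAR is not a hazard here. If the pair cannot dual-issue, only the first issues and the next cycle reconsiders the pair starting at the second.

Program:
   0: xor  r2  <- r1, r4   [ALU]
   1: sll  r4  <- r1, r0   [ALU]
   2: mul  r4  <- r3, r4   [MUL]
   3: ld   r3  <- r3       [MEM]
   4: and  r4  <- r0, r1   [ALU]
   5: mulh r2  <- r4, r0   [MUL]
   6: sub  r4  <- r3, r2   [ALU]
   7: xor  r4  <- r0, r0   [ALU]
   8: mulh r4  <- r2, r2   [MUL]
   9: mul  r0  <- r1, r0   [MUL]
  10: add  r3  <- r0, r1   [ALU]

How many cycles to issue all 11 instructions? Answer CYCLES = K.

0. xor.ALU+sll.ALU @i0/i1  | dual
1. mul.MUL+ld.MEM @i2/i3  | dual
2. and.ALU @i4  | RAW r4
3. mulh.MUL @i5  | RAW r2
4. sub.ALU @i6  | WAW r4
5. xor.ALU @i7  | WAW r4
6. mulh.MUL @i8  | no-port MUL/MUL
7. mul.MUL @i9  | RAW r0
8. add.ALU @i10  | tail

CYCLES = 9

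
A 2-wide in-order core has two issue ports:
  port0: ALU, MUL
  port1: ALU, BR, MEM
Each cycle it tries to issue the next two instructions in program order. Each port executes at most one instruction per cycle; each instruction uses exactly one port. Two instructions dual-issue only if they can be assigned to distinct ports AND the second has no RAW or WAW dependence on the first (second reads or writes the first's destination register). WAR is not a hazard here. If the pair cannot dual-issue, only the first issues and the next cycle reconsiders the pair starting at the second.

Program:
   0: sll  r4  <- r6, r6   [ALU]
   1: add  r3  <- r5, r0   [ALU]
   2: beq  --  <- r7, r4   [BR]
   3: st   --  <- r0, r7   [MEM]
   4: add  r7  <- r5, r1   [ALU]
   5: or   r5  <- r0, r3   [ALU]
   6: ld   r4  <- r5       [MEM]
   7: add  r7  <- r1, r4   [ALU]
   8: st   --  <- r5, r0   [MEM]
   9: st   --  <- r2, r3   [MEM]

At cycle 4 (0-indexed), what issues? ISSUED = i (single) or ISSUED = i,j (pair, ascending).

[0] i0/i1  sll/add  -- dual
[1] i2  beq  -- no-port BR/MEM
[2] i3/i4  st/add  -- dual
[3] i5  or  -- RAW r5
[4] i6  ld  -- RAW r4
[5] i7/i8  add/st  -- dual
[6] i9  st  -- tail

ISSUED = 6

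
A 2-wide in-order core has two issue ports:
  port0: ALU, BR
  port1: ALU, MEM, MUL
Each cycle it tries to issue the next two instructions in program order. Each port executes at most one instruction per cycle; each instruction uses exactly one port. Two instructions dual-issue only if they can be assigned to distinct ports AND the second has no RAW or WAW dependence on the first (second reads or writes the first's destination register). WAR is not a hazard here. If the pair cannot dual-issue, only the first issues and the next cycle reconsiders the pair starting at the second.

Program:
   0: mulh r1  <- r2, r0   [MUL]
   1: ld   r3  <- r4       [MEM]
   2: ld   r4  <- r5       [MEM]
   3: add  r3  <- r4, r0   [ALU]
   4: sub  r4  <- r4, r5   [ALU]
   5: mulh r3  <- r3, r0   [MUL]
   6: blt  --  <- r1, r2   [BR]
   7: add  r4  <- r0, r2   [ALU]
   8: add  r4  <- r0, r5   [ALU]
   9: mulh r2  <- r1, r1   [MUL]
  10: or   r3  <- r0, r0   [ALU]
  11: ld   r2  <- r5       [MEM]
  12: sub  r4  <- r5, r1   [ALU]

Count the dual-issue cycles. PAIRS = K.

PAIRS = 4

t=0 i0:mulh ; no-port MUL/MEM
t=1 i1:ld ; no-port MEM/MEM
t=2 i2:ld ; RAW r4
t=3 i3&i4:add+sub ; pair
t=4 i5&i6:mulh+blt ; pair
t=5 i7:add ; WAW r4
t=6 i8&i9:add+mulh ; pair
t=7 i10&i11:or+ld ; pair
t=8 i12:sub ; tail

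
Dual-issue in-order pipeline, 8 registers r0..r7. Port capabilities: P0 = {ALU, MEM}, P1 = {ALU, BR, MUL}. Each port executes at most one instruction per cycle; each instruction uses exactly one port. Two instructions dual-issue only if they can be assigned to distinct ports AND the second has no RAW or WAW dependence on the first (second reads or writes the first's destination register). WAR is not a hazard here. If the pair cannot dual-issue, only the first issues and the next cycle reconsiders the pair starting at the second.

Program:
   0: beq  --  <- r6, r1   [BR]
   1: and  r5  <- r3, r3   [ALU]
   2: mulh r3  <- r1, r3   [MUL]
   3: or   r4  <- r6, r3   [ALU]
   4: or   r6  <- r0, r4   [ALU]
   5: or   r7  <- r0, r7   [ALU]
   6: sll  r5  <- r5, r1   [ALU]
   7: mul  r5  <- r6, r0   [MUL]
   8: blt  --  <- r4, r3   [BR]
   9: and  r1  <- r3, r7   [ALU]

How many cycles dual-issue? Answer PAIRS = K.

#0 head=0: beq.BR+and.ALU i0/i1 pair
#1 head=2: mulh.MUL i2 RAW r3
#2 head=3: or.ALU i3 RAW r4
#3 head=4: or.ALU+or.ALU i4/i5 pair
#4 head=6: sll.ALU i6 WAW r5
#5 head=7: mul.MUL i7 no-port MUL/BR
#6 head=8: blt.BR+and.ALU i8/i9 pair

PAIRS = 3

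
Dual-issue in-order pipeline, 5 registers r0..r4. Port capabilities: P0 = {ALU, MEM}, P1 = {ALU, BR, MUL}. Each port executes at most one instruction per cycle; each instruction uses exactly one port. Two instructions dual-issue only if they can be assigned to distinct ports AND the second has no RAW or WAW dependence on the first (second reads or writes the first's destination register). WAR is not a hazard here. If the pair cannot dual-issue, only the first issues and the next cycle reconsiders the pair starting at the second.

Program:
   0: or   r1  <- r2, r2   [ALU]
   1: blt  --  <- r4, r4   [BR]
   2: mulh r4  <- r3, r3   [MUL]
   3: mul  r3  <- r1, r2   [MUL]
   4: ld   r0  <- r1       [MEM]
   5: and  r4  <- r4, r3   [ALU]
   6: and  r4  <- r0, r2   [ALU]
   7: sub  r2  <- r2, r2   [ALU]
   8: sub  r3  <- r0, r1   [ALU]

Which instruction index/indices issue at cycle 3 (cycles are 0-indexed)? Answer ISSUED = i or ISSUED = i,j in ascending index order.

ISSUED = 5

  cy0 -> i0/i1 (or blt) pair
  cy1 -> i2 (mulh) no-port MUL/MUL
  cy2 -> i3/i4 (mul ld) pair
  cy3 -> i5 (and) WAW r4
  cy4 -> i6/i7 (and sub) pair
  cy5 -> i8 (sub) tail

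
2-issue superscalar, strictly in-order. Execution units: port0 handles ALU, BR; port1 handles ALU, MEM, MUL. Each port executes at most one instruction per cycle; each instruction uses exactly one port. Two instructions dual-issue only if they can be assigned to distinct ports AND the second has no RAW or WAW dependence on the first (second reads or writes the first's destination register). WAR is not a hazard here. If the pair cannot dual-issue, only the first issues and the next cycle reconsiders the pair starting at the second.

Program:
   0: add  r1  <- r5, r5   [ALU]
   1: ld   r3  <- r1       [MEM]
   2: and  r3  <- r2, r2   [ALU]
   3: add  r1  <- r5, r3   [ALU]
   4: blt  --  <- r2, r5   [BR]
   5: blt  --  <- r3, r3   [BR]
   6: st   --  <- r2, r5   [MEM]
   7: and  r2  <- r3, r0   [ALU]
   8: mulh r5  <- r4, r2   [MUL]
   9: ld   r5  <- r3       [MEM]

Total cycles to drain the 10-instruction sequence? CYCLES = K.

CYCLES = 8

0. add @i0  | RAW r1
1. ld @i1  | WAW r3
2. and @i2  | RAW r3
3. add;blt @i3/i4  | pair
4. blt;st @i5/i6  | pair
5. and @i7  | RAW r2
6. mulh @i8  | no-port MUL/MEM
7. ld @i9  | tail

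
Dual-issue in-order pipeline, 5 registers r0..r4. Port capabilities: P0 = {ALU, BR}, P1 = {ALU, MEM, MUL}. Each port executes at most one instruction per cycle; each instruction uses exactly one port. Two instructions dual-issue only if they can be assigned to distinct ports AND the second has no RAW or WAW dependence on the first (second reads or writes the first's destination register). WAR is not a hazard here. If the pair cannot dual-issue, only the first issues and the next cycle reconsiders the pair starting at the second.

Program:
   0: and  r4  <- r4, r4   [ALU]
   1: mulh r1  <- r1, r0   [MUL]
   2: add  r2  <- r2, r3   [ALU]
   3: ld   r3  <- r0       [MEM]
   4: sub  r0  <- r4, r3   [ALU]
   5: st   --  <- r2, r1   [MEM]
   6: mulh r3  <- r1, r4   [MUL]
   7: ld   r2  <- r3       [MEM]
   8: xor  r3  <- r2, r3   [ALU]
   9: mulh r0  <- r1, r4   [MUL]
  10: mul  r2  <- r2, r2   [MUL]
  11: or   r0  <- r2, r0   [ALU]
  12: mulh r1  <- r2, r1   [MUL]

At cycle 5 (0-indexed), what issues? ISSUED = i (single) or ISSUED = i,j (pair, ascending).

ISSUED = 8,9

c0: i0&i1 and.ALU+mulh.MUL  dual
c1: i2&i3 add.ALU+ld.MEM  dual
c2: i4&i5 sub.ALU+st.MEM  dual
c3: i6 mulh.MUL  no-port MUL/MEM
c4: i7 ld.MEM  RAW r2
c5: i8&i9 xor.ALU+mulh.MUL  dual
c6: i10 mul.MUL  RAW r2
c7: i11&i12 or.ALU+mulh.MUL  dual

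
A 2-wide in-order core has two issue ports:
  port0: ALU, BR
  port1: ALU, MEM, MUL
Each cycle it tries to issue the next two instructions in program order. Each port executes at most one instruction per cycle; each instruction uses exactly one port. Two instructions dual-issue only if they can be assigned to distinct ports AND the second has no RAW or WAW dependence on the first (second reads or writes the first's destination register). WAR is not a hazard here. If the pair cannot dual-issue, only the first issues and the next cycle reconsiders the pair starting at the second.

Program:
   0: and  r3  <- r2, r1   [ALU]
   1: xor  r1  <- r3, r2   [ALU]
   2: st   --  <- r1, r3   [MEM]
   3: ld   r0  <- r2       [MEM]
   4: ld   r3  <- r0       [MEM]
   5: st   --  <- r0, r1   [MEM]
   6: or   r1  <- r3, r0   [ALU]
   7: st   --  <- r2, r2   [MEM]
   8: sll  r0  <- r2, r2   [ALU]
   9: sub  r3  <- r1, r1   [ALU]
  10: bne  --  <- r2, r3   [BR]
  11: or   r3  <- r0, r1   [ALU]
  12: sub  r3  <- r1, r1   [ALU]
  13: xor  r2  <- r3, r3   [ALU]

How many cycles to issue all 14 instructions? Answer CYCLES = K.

CYCLES = 11

  cy0 -> i0 (and.ALU) RAW r3
  cy1 -> i1 (xor.ALU) RAW r1
  cy2 -> i2 (st.MEM) no-port MEM/MEM
  cy3 -> i3 (ld.MEM) no-port MEM/MEM
  cy4 -> i4 (ld.MEM) no-port MEM/MEM
  cy5 -> i5/i6 (st.MEM;or.ALU) 2-wide
  cy6 -> i7/i8 (st.MEM;sll.ALU) 2-wide
  cy7 -> i9 (sub.ALU) RAW r3
  cy8 -> i10/i11 (bne.BR;or.ALU) 2-wide
  cy9 -> i12 (sub.ALU) RAW r3
  cy10 -> i13 (xor.ALU) tail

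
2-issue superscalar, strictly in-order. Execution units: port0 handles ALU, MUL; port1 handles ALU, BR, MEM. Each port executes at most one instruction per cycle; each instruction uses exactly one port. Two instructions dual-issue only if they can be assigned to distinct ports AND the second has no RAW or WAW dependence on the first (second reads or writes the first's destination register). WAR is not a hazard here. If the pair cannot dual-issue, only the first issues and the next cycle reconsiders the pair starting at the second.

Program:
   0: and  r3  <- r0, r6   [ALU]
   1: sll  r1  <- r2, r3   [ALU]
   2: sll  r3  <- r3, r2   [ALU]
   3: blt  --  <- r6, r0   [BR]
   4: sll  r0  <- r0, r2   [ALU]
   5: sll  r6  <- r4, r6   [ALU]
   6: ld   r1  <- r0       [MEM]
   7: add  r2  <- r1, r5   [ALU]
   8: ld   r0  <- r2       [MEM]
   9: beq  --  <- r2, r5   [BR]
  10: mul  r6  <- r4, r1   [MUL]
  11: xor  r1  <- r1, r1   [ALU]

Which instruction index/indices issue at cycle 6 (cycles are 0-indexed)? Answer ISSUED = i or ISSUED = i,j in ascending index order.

#0 head=0: and i0 RAW r3
#1 head=1: sll/sll i1&i2 2-wide
#2 head=3: blt/sll i3&i4 2-wide
#3 head=5: sll/ld i5&i6 2-wide
#4 head=7: add i7 RAW r2
#5 head=8: ld i8 no-port MEM/BR
#6 head=9: beq/mul i9&i10 2-wide
#7 head=11: xor i11 tail

ISSUED = 9,10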